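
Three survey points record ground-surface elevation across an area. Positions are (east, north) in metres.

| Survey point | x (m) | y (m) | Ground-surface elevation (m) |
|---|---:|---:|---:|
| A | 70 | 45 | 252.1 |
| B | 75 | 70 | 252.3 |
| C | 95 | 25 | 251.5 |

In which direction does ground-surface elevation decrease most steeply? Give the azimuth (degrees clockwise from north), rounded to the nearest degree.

126°

Differences from A: to B (Δx, Δy, Δh) = (5, 25, +0.2); to C = (25, -20, -0.6).
Solve a·Δx + b·Δy = Δz: det = 5·(-20) − 25·25 = -725.
∂z/∂x = [(+0.2)·(-20) − (-0.6)·25] / -725 = -0.01517
∂z/∂y = [5·(-0.6) − 25·(+0.2)] / -725 = +0.01103
Steepest decrease is along −∇f: components (+0.01517 E, -0.01103 N).
Azimuth = atan2(+0.01517, -0.01103) = 126.0° ≈ 126°.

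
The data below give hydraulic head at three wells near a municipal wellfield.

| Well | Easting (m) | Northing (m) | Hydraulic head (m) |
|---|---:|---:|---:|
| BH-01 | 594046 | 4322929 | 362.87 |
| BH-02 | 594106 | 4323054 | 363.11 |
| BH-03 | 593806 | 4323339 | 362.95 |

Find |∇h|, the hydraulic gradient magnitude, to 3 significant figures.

Differences from BH-01: to BH-02 (Δx, Δy, Δh) = (60, 125, +0.24); to BH-03 = (-240, 410, +0.08).
Determinant of the coordinate differences = 60·410 − (-240)·125 = 54600.
∂h/∂x = [(+0.24)·410 − (+0.08)·125] / 54600 = +0.001619
∂h/∂y = [60·(+0.08) − (-240)·(+0.24)] / 54600 = +0.001143
|∇h| = √(0.001619² + 0.001143²) = 0.001982

0.00198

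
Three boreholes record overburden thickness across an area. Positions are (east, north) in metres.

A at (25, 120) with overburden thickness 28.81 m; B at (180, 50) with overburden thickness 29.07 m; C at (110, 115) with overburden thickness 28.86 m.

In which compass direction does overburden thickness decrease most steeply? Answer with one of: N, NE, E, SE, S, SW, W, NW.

N

Taking A as reference: B−A = (155, -70, +0.26); C−A = (85, -5, +0.05).
Determinant of the coordinate differences = 155·(-5) − 85·(-70) = 5175.
∂d/∂x = [(+0.26)·(-5) − (+0.05)·(-70)] / 5175 = +0.0004251
∂d/∂y = [155·(+0.05) − 85·(+0.26)] / 5175 = -0.002773
Steepest decrease is along −∇f = (-0.0004251 E, +0.002773 N) → north.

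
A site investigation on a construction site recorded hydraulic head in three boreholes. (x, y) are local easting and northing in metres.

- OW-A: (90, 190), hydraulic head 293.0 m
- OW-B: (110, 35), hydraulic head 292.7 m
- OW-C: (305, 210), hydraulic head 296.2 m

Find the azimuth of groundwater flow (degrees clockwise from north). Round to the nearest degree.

With h = a·x + b·y + c and OW-A as origin, the differences give:
  20·a + (-155)·b = -0.3
  215·a + 20·b = +3.2
Eliminate b (×20 and ×(-155), subtract): 33725·a = 490.00 → a = ∂h/∂x = +0.01453
Back-substitute: b = ∂h/∂y = +0.003810.
Flow direction (−∇h) has components (-0.01453 E, -0.003810 N).
Azimuth = atan2(E, N) = atan2(-0.01453, -0.003810) = 255.3° ≈ 255°.

255°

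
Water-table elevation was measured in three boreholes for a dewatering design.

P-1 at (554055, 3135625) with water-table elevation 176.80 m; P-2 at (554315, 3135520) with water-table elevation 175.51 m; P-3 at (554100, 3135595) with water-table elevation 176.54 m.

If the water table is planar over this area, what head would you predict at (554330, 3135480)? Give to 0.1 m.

With h = a·x + b·y + c and P-1 as origin, the differences give:
  260·a + (-105)·b = -1.29
  45·a + (-30)·b = -0.26
Eliminate b (×(-30) and ×(-105), subtract): -3075·a = 11.400 → a = ∂h/∂x = -0.003707
Back-substitute: b = ∂h/∂y = +0.003106.
h(554330, 3135480) = 176.80 + (-0.003707)·(275) + (+0.003106)·(-145) = 176.80 -1.020 -0.450 = 175.330 m.

175.3 m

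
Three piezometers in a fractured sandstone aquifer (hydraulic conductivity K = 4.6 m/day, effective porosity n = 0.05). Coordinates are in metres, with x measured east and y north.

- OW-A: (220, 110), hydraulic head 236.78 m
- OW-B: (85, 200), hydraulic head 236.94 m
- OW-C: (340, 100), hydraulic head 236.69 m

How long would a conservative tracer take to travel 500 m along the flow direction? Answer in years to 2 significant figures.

With h = a·x + b·y + c and OW-A as origin, the differences give:
  (-135)·a + 90·b = +0.16
  120·a + (-10)·b = -0.09
Eliminate b (×(-10) and ×90, subtract): -9450·a = 6.500 → a = ∂h/∂x = -0.0006878
Back-substitute: b = ∂h/∂y = +0.0007460.
|∇h| = √(-0.0006878² + 0.0007460²) = 0.001015
Seepage velocity v = K·i/n = 4.6 × 0.001015 / 0.05 = 0.09338 m/day.
t = 500 / 0.09338 = 5354 days = 14.7 years.

15 years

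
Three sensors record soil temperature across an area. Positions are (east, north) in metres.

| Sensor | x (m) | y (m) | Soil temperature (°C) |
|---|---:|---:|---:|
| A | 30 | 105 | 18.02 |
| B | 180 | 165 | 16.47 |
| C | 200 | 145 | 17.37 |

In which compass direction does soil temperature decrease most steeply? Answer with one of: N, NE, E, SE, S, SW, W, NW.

Three-point gradient (reference A): Δ to B = (150, 60, -1.55), Δ to C = (170, 40, -0.65).
∂T/∂x = +0.005476, ∂T/∂y = -0.03952 (det = -4200).
Steepest decrease is along −∇f = (-0.005476 E, +0.03952 N) → north.

N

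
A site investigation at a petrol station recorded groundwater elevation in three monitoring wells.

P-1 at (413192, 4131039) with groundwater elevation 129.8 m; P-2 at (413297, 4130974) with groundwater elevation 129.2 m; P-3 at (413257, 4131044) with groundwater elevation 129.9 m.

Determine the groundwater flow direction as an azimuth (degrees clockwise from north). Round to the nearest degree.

Taking P-1 as reference: P-2−P-1 = (105, -65, -0.6); P-3−P-1 = (65, 5, +0.1).
Determinant of the coordinate differences = 105·5 − 65·(-65) = 4750.
∂h/∂x = [(-0.6)·5 − (+0.1)·(-65)] / 4750 = +0.0007368
∂h/∂y = [105·(+0.1) − 65·(-0.6)] / 4750 = +0.01042
Flow direction (−∇h) has components (-0.0007368 E, -0.01042 N).
Azimuth = atan2(E, N) = atan2(-0.0007368, -0.01042) = 184.0° ≈ 184°.

184°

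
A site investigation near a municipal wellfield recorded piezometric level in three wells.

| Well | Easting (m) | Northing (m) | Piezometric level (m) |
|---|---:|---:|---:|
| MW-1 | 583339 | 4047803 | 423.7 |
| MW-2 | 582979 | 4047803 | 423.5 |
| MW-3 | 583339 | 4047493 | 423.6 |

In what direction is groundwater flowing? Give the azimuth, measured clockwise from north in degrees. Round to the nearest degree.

240°

∂h/∂x = (423.5 − 423.7) / (582979 − 583339) = +0.0005556
∂h/∂y = (423.6 − 423.7) / (4047493 − 4047803) = +0.0003226
Flow direction (−∇h) has components (-0.0005556 E, -0.0003226 N).
Azimuth = atan2(E, N) = atan2(-0.0005556, -0.0003226) = 239.9° ≈ 240°.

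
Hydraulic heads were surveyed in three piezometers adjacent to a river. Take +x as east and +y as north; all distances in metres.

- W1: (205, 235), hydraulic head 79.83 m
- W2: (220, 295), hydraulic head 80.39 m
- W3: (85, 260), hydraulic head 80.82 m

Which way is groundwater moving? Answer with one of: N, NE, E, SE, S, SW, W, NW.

SE

Differences from W1: to W2 (Δx, Δy, Δh) = (15, 60, +0.56); to W3 = (-120, 25, +0.99).
Solve a·Δx + b·Δy = Δh: det = 15·25 − (-120)·60 = 7575.
∂h/∂x = [(+0.56)·25 − (+0.99)·60] / 7575 = -0.005993
∂h/∂y = [15·(+0.99) − (-120)·(+0.56)] / 7575 = +0.01083
Flow = −∇h = (+0.005993 east, -0.01083 north), which points southeast.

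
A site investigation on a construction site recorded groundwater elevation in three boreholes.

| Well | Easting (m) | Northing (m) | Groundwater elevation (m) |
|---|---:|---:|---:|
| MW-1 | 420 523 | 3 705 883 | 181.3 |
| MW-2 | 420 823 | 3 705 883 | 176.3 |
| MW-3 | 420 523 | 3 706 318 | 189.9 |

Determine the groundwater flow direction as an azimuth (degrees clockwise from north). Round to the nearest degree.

∂h/∂x = (176.3 − 181.3) / (420823 − 420523) = -0.01667
∂h/∂y = (189.9 − 181.3) / (3706318 − 3705883) = +0.01977
Flow direction (−∇h) has components (+0.01667 E, -0.01977 N).
Azimuth = atan2(E, N) = atan2(+0.01667, -0.01977) = 139.9° ≈ 140°.

140°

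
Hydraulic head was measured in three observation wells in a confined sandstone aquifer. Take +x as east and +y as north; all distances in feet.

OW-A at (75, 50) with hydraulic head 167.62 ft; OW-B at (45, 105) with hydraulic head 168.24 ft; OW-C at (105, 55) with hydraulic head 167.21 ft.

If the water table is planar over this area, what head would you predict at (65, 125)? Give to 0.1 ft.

Taking OW-A as reference: OW-B−OW-A = (-30, 55, +0.62); OW-C−OW-A = (30, 5, -0.41).
Solve a·Δx + b·Δy = Δh: det = (-30)·5 − 30·55 = -1800.
∂h/∂x = [(+0.62)·5 − (-0.41)·55] / -1800 = -0.01425
∂h/∂y = [(-30)·(-0.41) − 30·(+0.62)] / -1800 = +0.003500
h(65, 125) = 167.62 + (-0.01425)·(-10) + (+0.003500)·(75) = 167.62 +0.142 +0.263 = 168.025 ft.

168.0 ft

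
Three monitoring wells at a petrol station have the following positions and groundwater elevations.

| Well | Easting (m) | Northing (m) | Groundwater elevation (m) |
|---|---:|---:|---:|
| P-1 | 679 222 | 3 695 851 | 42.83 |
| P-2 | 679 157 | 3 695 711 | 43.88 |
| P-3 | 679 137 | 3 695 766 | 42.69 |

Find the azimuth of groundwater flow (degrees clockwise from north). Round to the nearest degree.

Three-point gradient (reference P-1): Δ to P-2 = (-65, -140, +1.05), Δ to P-3 = (-85, -85, -0.14).
∂h/∂x = +0.01707, ∂h/∂y = -0.01543 (det = -6375).
Flow direction (−∇h) has components (-0.01707 E, +0.01543 N).
Azimuth = atan2(E, N) = atan2(-0.01707, +0.01543) = 312.1° ≈ 312°.

312°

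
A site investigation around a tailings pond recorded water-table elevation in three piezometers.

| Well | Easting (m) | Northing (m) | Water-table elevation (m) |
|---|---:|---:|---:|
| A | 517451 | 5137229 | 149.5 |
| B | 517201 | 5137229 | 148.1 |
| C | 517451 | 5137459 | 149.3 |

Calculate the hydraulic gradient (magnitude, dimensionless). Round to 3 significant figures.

0.00567

∂h/∂x = (148.1 − 149.5) / (517201 − 517451) = +0.005600
∂h/∂y = (149.3 − 149.5) / (5137459 − 5137229) = -0.0008696
|∇h| = √(0.005600² + -0.0008696²) = 0.005667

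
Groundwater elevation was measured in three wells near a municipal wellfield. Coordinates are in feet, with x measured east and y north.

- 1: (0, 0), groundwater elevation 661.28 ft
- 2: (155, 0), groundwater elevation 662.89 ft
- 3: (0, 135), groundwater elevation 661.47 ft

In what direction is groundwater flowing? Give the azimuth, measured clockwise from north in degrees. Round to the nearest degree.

∂h/∂x = (662.89 − 661.28) / (155 − 0) = +0.01039
∂h/∂y = (661.47 − 661.28) / (135 − 0) = +0.001407
Flow direction (−∇h) has components (-0.01039 E, -0.001407 N).
Azimuth = atan2(E, N) = atan2(-0.01039, -0.001407) = 262.3° ≈ 262°.

262°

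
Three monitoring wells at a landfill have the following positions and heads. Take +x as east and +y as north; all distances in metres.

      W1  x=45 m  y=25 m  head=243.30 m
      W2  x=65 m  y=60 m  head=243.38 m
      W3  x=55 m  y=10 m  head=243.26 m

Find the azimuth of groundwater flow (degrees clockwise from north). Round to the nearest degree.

Differences from W1: to W2 (Δx, Δy, Δh) = (20, 35, +0.08); to W3 = (10, -15, -0.04).
Solve a·Δx + b·Δy = Δh: det = 20·(-15) − 10·35 = -650.
∂h/∂x = [(+0.08)·(-15) − (-0.04)·35] / -650 = -0.0003077
∂h/∂y = [20·(-0.04) − 10·(+0.08)] / -650 = +0.002462
Flow direction (−∇h) has components (+0.0003077 E, -0.002462 N).
Azimuth = atan2(E, N) = atan2(+0.0003077, -0.002462) = 172.9° ≈ 173°.

173°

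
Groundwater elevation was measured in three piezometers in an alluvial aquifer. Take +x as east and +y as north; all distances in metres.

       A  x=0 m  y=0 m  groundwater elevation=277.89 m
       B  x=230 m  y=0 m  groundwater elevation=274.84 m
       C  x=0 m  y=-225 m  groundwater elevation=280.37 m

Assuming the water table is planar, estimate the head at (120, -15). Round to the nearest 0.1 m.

276.5 m

∂h/∂x = (274.84 − 277.89) / (230 − 0) = -0.01326
∂h/∂y = (280.37 − 277.89) / (-225 − 0) = -0.01102
h(120, -15) = 277.89 + (-0.01326)·(120) + (-0.01102)·(-15) = 277.89 -1.591 +0.165 = 276.464 m.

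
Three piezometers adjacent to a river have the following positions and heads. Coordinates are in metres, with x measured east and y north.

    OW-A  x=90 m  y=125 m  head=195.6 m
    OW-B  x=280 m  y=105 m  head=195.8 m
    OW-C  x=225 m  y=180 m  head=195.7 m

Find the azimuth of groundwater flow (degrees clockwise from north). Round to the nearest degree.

302°

Taking OW-A as reference: OW-B−OW-A = (190, -20, +0.2); OW-C−OW-A = (135, 55, +0.1).
Solve a·Δx + b·Δy = Δh: det = 190·55 − 135·(-20) = 13150.
∂h/∂x = [(+0.2)·55 − (+0.1)·(-20)] / 13150 = +0.0009886
∂h/∂y = [190·(+0.1) − 135·(+0.2)] / 13150 = -0.0006084
Flow direction (−∇h) has components (-0.0009886 E, +0.0006084 N).
Azimuth = atan2(E, N) = atan2(-0.0009886, +0.0006084) = 301.6° ≈ 302°.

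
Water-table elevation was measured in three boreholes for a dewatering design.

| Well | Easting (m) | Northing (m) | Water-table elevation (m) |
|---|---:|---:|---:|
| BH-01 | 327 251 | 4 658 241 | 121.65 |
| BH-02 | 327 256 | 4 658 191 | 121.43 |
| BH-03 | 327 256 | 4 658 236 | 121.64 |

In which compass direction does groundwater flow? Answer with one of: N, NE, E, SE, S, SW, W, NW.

Taking BH-01 as reference: BH-02−BH-01 = (5, -50, -0.22); BH-03−BH-01 = (5, -5, -0.01).
Solve a·Δx + b·Δy = Δh: det = 5·(-5) − 5·(-50) = 225.
∂h/∂x = [(-0.22)·(-5) − (-0.01)·(-50)] / 225 = +0.002667
∂h/∂y = [5·(-0.01) − 5·(-0.22)] / 225 = +0.004667
Flow = −∇h = (-0.002667 east, -0.004667 north), which points southwest.

SW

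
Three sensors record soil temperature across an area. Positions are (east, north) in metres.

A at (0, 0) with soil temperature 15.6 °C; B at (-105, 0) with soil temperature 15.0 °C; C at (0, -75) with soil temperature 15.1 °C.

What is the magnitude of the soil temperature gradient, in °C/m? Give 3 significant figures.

∂T/∂x = (15.0 − 15.6) / (-105 − 0) = +0.005714
∂T/∂y = (15.1 − 15.6) / (-75 − 0) = +0.006667
|∇f| = √(0.005714² + 0.006667²) = 0.008781 °C/m

0.00878 °C/m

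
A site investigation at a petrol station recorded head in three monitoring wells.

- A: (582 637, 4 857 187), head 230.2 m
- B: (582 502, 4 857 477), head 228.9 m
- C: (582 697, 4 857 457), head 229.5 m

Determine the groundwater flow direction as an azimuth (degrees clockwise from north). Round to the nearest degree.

Three-point gradient (reference A): Δ to B = (-135, 290, -1.3), Δ to C = (60, 270, -0.7).
∂h/∂x = +0.002748, ∂h/∂y = -0.003203 (det = -53850).
Flow direction (−∇h) has components (-0.002748 E, +0.003203 N).
Azimuth = atan2(E, N) = atan2(-0.002748, +0.003203) = 319.4° ≈ 319°.

319°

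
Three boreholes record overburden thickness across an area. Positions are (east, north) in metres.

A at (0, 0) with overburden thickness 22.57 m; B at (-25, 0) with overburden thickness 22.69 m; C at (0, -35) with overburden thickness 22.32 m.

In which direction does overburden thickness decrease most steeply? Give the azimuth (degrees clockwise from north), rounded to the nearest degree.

146°

∂d/∂x = (22.69 − 22.57) / (-25 − 0) = -0.004800
∂d/∂y = (22.32 − 22.57) / (-35 − 0) = +0.007143
Steepest decrease is along −∇f: components (+0.004800 E, -0.007143 N).
Azimuth = atan2(+0.004800, -0.007143) = 146.1° ≈ 146°.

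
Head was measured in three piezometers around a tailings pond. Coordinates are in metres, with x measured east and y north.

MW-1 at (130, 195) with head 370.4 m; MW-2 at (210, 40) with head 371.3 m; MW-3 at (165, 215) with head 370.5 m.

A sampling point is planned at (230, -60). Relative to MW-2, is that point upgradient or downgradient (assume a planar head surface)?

upgradient

With h = a·x + b·y + c and MW-1 as origin, the differences give:
  80·a + (-155)·b = +0.9
  35·a + 20·b = +0.1
Eliminate b (×20 and ×(-155), subtract): 7025·a = 33.50 → a = ∂h/∂x = +0.004769
Back-substitute: b = ∂h/∂y = -0.003345.
Head at (230, -60) = 370.4 + (+0.004769)·(100) + (-0.003345)·(-255) = 371.73 m.
That is higher than the 371.3 m at MW-2, so the point is upgradient.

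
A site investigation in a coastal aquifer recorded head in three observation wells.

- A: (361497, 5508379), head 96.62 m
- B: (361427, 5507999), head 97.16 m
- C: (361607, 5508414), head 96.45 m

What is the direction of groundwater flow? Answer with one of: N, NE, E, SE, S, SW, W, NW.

With h = a·x + b·y + c and A as origin, the differences give:
  (-70)·a + (-380)·b = +0.54
  110·a + 35·b = -0.17
Eliminate b (×35 and ×(-380), subtract): 39350·a = -45.700 → a = ∂h/∂x = -0.001161
Back-substitute: b = ∂h/∂y = -0.001207.
Flow = −∇h = (+0.001161 east, +0.001207 north), which points northeast.

NE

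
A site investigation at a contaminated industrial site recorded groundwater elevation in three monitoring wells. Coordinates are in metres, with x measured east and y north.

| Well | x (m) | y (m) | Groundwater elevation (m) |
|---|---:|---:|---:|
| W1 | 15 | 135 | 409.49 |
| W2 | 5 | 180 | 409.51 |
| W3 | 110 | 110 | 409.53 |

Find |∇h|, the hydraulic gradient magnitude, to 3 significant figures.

0.000808

Taking W1 as reference: W2−W1 = (-10, 45, +0.02); W3−W1 = (95, -25, +0.04).
Determinant of the coordinate differences = (-10)·(-25) − 95·45 = -4025.
∂h/∂x = [(+0.02)·(-25) − (+0.04)·45] / -4025 = +0.0005714
∂h/∂y = [(-10)·(+0.04) − 95·(+0.02)] / -4025 = +0.0005714
|∇h| = √(0.0005714² + 0.0005714²) = 0.0008081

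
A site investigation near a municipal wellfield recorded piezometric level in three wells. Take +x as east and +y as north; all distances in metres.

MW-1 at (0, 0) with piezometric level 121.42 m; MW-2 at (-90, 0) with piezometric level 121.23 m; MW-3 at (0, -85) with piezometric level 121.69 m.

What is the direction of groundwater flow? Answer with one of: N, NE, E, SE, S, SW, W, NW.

∂h/∂x = (121.23 − 121.42) / (-90 − 0) = +0.002111
∂h/∂y = (121.69 − 121.42) / (-85 − 0) = -0.003176
Flow = −∇h = (-0.002111 east, +0.003176 north), which points northwest.

NW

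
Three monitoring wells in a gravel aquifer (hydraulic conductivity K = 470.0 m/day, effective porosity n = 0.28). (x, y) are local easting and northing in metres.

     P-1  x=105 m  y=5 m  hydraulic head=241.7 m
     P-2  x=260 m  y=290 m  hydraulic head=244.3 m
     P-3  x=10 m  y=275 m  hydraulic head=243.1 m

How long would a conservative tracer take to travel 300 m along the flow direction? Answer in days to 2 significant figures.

22 days

Differences from P-1: to P-2 (Δx, Δy, Δh) = (155, 285, +2.6); to P-3 = (-95, 270, +1.4).
Determinant of the coordinate differences = 155·270 − (-95)·285 = 68925.
∂h/∂x = [(+2.6)·270 − (+1.4)·285] / 68925 = +0.004396
∂h/∂y = [155·(+1.4) − (-95)·(+2.6)] / 68925 = +0.006732
|∇h| = √(0.004396² + 0.006732²) = 0.00804
Seepage velocity v = K·i/n = 470.0 × 0.00804 / 0.28 = 13.5 m/day.
t = 300 / 13.5 = 22.22 days.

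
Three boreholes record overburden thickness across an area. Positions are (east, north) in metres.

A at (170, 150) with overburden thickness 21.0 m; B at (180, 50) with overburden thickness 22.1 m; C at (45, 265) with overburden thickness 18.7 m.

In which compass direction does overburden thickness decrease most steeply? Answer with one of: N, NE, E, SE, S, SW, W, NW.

NW

Taking A as reference: B−A = (10, -100, +1.1); C−A = (-125, 115, -2.3).
Solve a·Δx + b·Δy = Δd: det = 10·115 − (-125)·(-100) = -11350.
∂d/∂x = [(+1.1)·115 − (-2.3)·(-100)] / -11350 = +0.009119
∂d/∂y = [10·(-2.3) − (-125)·(+1.1)] / -11350 = -0.01009
Steepest decrease is along −∇f = (-0.009119 E, +0.01009 N) → northwest.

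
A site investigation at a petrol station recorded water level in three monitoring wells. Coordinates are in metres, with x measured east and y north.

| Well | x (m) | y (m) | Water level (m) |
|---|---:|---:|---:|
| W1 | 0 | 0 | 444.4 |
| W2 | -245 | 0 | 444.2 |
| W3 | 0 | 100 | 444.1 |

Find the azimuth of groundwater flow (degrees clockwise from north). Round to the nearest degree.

∂h/∂x = (444.2 − 444.4) / (-245 − 0) = +0.0008163
∂h/∂y = (444.1 − 444.4) / (100 − 0) = -0.003000
Flow direction (−∇h) has components (-0.0008163 E, +0.003000 N).
Azimuth = atan2(E, N) = atan2(-0.0008163, +0.003000) = 344.8° ≈ 345°.

345°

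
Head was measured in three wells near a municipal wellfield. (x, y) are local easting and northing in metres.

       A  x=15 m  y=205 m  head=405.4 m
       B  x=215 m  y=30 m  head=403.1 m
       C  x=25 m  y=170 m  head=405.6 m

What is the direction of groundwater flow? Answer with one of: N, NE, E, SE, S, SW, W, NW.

NE

Differences from A: to B (Δx, Δy, Δh) = (200, -175, -2.3); to C = (10, -35, +0.2).
Solve a·Δx + b·Δy = Δh: det = 200·(-35) − 10·(-175) = -5250.
∂h/∂x = [(-2.3)·(-35) − (+0.2)·(-175)] / -5250 = -0.02200
∂h/∂y = [200·(+0.2) − 10·(-2.3)] / -5250 = -0.01200
Flow = −∇h = (+0.02200 east, +0.01200 north), which points northeast.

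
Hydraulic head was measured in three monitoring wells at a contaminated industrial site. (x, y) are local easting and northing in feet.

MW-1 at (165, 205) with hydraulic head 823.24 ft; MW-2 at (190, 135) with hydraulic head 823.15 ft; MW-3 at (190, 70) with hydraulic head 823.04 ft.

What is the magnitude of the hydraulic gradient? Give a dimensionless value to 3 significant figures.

Differences from MW-1: to MW-2 (Δx, Δy, Δh) = (25, -70, -0.09); to MW-3 = (25, -135, -0.20).
Solve a·Δx + b·Δy = Δh: det = 25·(-135) − 25·(-70) = -1625.
∂h/∂x = [(-0.09)·(-135) − (-0.20)·(-70)] / -1625 = +0.001138
∂h/∂y = [25·(-0.20) − 25·(-0.09)] / -1625 = +0.001692
|∇h| = √(0.001138² + 0.001692²) = 0.002039

0.00204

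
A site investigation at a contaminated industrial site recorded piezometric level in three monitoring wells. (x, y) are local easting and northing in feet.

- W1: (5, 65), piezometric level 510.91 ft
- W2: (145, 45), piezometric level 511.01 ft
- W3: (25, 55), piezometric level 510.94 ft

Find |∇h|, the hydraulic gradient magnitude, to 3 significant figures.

0.00224

Taking W1 as reference: W2−W1 = (140, -20, +0.10); W3−W1 = (20, -10, +0.03).
Determinant of the coordinate differences = 140·(-10) − 20·(-20) = -1000.
∂h/∂x = [(+0.10)·(-10) − (+0.03)·(-20)] / -1000 = +0.0004000
∂h/∂y = [140·(+0.03) − 20·(+0.10)] / -1000 = -0.002200
|∇h| = √(0.0004000² + -0.002200²) = 0.002236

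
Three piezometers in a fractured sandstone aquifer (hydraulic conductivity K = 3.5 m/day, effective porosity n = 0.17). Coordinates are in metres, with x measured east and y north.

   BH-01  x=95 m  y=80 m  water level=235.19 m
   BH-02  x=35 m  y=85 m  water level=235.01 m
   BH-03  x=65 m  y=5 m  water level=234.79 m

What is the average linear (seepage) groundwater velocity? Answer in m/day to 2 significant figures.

With h = a·x + b·y + c and BH-01 as origin, the differences give:
  (-60)·a + 5·b = -0.18
  (-30)·a + (-75)·b = -0.40
Eliminate b (×(-75) and ×5, subtract): 4650·a = 15.500 → a = ∂h/∂x = +0.003333
Back-substitute: b = ∂h/∂y = +0.004000.
|∇h| = √(0.003333² + 0.004000²) = 0.005207
Seepage velocity v = K·i/n = 3.5 × 0.005207 / 0.17 = 0.1072 m/day.

0.11 m/day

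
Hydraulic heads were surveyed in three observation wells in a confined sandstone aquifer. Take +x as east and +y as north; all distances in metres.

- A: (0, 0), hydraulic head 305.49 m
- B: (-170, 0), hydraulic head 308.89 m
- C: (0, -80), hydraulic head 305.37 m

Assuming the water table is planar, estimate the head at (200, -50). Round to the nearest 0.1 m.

∂h/∂x = (308.89 − 305.49) / (-170 − 0) = -0.02000
∂h/∂y = (305.37 − 305.49) / (-80 − 0) = +0.001500
h(200, -50) = 305.49 + (-0.02000)·(200) + (+0.001500)·(-50) = 305.49 -4.000 -0.075 = 301.415 m.

301.4 m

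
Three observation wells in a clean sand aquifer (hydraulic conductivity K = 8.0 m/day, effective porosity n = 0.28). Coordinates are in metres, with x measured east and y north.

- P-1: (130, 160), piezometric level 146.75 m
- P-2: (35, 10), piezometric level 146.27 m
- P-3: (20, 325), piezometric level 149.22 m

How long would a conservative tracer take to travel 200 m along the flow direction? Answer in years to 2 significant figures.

1.5 years

Differences from P-1: to P-2 (Δx, Δy, Δh) = (-95, -150, -0.48); to P-3 = (-110, 165, +2.47).
Solve a·Δx + b·Δy = Δh: det = (-95)·165 − (-110)·(-150) = -32175.
∂h/∂x = [(-0.48)·165 − (+2.47)·(-150)] / -32175 = -0.009054
∂h/∂y = [(-95)·(+2.47) − (-110)·(-0.48)] / -32175 = +0.008934
|∇h| = √(-0.009054² + 0.008934²) = 0.01272
Seepage velocity v = K·i/n = 8.0 × 0.01272 / 0.28 = 0.3634 m/day.
t = 200 / 0.3634 = 550.4 days = 1.51 years.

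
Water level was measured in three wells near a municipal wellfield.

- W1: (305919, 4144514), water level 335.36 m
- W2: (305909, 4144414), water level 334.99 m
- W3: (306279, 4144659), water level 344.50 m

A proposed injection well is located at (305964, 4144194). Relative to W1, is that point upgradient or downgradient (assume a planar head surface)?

upgradient

With h = a·x + b·y + c and W1 as origin, the differences give:
  (-10)·a + (-100)·b = -0.37
  360·a + 145·b = +9.14
Eliminate b (×145 and ×(-100), subtract): 34550·a = 860.350 → a = ∂h/∂x = +0.02490
Back-substitute: b = ∂h/∂y = +0.001210.
Head at (305964, 4144194) = 335.36 + (+0.02490)·(45) + (+0.001210)·(-320) = 336.09 m.
That is higher than the 335.36 m at W1, so the point is upgradient.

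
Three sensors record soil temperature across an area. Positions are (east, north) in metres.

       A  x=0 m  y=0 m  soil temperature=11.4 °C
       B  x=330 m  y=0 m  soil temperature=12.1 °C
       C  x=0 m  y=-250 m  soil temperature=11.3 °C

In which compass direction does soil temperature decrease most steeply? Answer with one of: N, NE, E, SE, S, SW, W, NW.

∂T/∂x = (12.1 − 11.4) / (330 − 0) = +0.002121
∂T/∂y = (11.3 − 11.4) / (-250 − 0) = +0.0004000
Steepest decrease is along −∇f = (-0.002121 E, -0.0004000 N) → west.

W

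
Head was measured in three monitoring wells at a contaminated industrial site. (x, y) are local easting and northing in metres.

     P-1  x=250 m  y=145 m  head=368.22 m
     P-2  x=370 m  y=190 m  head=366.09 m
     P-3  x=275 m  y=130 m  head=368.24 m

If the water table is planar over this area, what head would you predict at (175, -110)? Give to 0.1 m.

Taking P-1 as reference: P-2−P-1 = (120, 45, -2.13); P-3−P-1 = (25, -15, +0.02).
Solve a·Δx + b·Δy = Δh: det = 120·(-15) − 25·45 = -2925.
∂h/∂x = [(-2.13)·(-15) − (+0.02)·45] / -2925 = -0.01062
∂h/∂y = [120·(+0.02) − 25·(-2.13)] / -2925 = -0.01903
h(175, -110) = 368.22 + (-0.01062)·(-75) + (-0.01903)·(-255) = 368.22 +0.796 +4.852 = 373.868 m.

373.9 m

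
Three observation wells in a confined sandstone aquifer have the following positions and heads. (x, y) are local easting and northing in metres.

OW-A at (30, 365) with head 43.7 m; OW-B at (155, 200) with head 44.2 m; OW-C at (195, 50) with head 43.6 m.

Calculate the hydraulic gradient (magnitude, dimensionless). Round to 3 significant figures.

0.0163

Taking OW-A as reference: OW-B−OW-A = (125, -165, +0.5); OW-C−OW-A = (165, -315, -0.1).
Determinant of the coordinate differences = 125·(-315) − 165·(-165) = -12150.
∂h/∂x = [(+0.5)·(-315) − (-0.1)·(-165)] / -12150 = +0.01432
∂h/∂y = [125·(-0.1) − 165·(+0.5)] / -12150 = +0.007819
|∇h| = √(0.01432² + 0.007819²) = 0.01632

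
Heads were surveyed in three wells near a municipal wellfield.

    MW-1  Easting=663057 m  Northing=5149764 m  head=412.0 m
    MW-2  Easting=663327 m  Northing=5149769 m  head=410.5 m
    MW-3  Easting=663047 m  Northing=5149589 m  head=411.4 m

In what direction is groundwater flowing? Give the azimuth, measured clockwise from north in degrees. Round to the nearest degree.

Three-point gradient (reference MW-1): Δ to MW-2 = (270, 5, -1.5), Δ to MW-3 = (-10, -175, -0.6).
∂h/∂x = -0.005625, ∂h/∂y = +0.003750 (det = -47200).
Flow direction (−∇h) has components (+0.005625 E, -0.003750 N).
Azimuth = atan2(E, N) = atan2(+0.005625, -0.003750) = 123.7° ≈ 124°.

124°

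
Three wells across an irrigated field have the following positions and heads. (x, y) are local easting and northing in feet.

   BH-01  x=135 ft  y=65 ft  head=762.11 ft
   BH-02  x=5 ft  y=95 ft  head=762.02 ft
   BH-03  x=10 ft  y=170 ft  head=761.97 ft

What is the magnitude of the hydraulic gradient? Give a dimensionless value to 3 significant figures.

Differences from BH-01: to BH-02 (Δx, Δy, Δh) = (-130, 30, -0.09); to BH-03 = (-125, 105, -0.14).
Determinant of the coordinate differences = (-130)·105 − (-125)·30 = -9900.
∂h/∂x = [(-0.09)·105 − (-0.14)·30] / -9900 = +0.0005303
∂h/∂y = [(-130)·(-0.14) − (-125)·(-0.09)] / -9900 = -0.0007020
|∇h| = √(0.0005303² + -0.0007020²) = 0.0008798

0.000880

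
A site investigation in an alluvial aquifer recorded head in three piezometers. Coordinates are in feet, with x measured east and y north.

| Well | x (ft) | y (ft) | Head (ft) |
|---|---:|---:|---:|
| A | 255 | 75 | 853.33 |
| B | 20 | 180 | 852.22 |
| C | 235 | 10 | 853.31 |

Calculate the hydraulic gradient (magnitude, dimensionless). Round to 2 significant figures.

Differences from A: to B (Δx, Δy, Δh) = (-235, 105, -1.11); to C = (-20, -65, -0.02).
Solve a·Δx + b·Δy = Δh: det = (-235)·(-65) − (-20)·105 = 17375.
∂h/∂x = [(-1.11)·(-65) − (-0.02)·105] / 17375 = +0.004273
∂h/∂y = [(-235)·(-0.02) − (-20)·(-1.11)] / 17375 = -0.001007
|∇h| = √(0.004273² + -0.001007²) = 0.00439

0.0044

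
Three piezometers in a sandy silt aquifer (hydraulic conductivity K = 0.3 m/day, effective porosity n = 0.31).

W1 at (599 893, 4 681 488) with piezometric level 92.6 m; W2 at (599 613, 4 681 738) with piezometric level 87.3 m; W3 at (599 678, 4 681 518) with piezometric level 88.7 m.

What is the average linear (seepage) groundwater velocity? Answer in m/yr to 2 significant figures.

6.4 m/yr

Differences from W1: to W2 (Δx, Δy, Δh) = (-280, 250, -5.3); to W3 = (-215, 30, -3.9).
Solve a·Δx + b·Δy = Δh: det = (-280)·30 − (-215)·250 = 45350.
∂h/∂x = [(-5.3)·30 − (-3.9)·250] / 45350 = +0.01799
∂h/∂y = [(-280)·(-3.9) − (-215)·(-5.3)] / 45350 = -0.001047
|∇h| = √(0.01799² + -0.001047²) = 0.01802
Seepage velocity v = K·i/n = 0.3 × 0.01802 / 0.31 = 0.01744 m/day = 6.37 m/yr.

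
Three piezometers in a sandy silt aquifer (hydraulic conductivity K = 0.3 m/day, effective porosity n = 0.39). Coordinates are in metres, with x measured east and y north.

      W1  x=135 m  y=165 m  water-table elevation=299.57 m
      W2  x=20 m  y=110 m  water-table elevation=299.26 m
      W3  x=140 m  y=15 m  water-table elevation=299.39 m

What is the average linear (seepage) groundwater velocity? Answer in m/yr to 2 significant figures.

Taking W1 as reference: W2−W1 = (-115, -55, -0.31); W3−W1 = (5, -150, -0.18).
Solve a·Δx + b·Δy = Δh: det = (-115)·(-150) − 5·(-55) = 17525.
∂h/∂x = [(-0.31)·(-150) − (-0.18)·(-55)] / 17525 = +0.002088
∂h/∂y = [(-115)·(-0.18) − 5·(-0.31)] / 17525 = +0.001270
|∇h| = √(0.002088² + 0.001270²) = 0.002444
Seepage velocity v = K·i/n = 0.3 × 0.002444 / 0.39 = 0.00188 m/day = 0.6867 m/yr.

0.69 m/yr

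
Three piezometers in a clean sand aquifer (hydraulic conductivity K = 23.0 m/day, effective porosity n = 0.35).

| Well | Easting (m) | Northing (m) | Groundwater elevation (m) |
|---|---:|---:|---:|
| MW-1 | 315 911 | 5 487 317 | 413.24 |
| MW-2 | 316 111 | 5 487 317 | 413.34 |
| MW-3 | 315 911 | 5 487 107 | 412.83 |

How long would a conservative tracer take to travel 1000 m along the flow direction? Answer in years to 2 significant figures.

21 years

∂h/∂x = (413.34 − 413.24) / (316111 − 315911) = +0.0005000
∂h/∂y = (412.83 − 413.24) / (5487107 − 5487317) = +0.001952
|∇h| = √(0.0005000² + 0.001952²) = 0.002015
Seepage velocity v = K·i/n = 23.0 × 0.002015 / 0.35 = 0.1324 m/day.
t = 1000 / 0.1324 = 7553 days = 20.7 years.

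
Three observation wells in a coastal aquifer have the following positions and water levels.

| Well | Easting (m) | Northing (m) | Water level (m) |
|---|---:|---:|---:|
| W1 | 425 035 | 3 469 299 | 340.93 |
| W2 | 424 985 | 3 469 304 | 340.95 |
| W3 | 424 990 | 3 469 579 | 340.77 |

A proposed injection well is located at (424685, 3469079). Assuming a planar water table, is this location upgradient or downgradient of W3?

Taking W1 as reference: W2−W1 = (-50, 5, +0.02); W3−W1 = (-45, 280, -0.16).
Solve a·Δx + b·Δy = Δh: det = (-50)·280 − (-45)·5 = -13775.
∂h/∂x = [(+0.02)·280 − (-0.16)·5] / -13775 = -0.0004646
∂h/∂y = [(-50)·(-0.16) − (-45)·(+0.02)] / -13775 = -0.0006461
Head at (424685, 3469079) = 340.93 + (-0.0004646)·(-350) + (-0.0006461)·(-220) = 341.23 m.
That is higher than the 340.77 m at W3, so the point is upgradient.

upgradient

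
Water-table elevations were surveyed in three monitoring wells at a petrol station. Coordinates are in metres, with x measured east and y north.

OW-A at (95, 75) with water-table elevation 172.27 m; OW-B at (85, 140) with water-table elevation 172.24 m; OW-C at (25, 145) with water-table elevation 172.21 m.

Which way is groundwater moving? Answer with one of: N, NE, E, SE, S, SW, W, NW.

NW

Taking OW-A as reference: OW-B−OW-A = (-10, 65, -0.03); OW-C−OW-A = (-70, 70, -0.06).
Solve a·Δx + b·Δy = Δh: det = (-10)·70 − (-70)·65 = 3850.
∂h/∂x = [(-0.03)·70 − (-0.06)·65] / 3850 = +0.0004675
∂h/∂y = [(-10)·(-0.06) − (-70)·(-0.03)] / 3850 = -0.0003896
Flow = −∇h = (-0.0004675 east, +0.0003896 north), which points northwest.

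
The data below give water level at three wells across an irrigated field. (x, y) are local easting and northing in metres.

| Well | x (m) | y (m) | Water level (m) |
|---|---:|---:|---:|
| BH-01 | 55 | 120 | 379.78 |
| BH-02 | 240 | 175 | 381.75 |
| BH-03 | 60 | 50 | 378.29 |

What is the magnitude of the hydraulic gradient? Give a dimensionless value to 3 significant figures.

0.0220

With h = a·x + b·y + c and BH-01 as origin, the differences give:
  185·a + 55·b = +1.97
  5·a + (-70)·b = -1.49
Eliminate b (×(-70) and ×55, subtract): -13225·a = -55.950 → a = ∂h/∂x = +0.004231
Back-substitute: b = ∂h/∂y = +0.02159.
|∇h| = √(0.004231² + 0.02159²) = 0.022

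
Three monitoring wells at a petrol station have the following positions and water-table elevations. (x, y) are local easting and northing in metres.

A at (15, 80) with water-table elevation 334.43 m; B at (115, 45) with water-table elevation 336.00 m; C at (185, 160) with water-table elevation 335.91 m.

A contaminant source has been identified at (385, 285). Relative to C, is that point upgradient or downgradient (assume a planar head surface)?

upgradient

With h = a·x + b·y + c and A as origin, the differences give:
  100·a + (-35)·b = +1.57
  170·a + 80·b = +1.48
Eliminate b (×80 and ×(-35), subtract): 13950·a = 177.400 → a = ∂h/∂x = +0.01272
Back-substitute: b = ∂h/∂y = -0.008523.
Head at (385, 285) = 334.43 + (+0.01272)·(370) + (-0.008523)·(205) = 337.39 m.
That is higher than the 335.91 m at C, so the point is upgradient.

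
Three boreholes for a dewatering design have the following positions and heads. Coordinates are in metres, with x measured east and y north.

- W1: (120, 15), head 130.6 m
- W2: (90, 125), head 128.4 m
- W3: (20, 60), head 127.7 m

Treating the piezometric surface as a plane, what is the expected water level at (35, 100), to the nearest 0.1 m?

127.5 m

Three-point gradient (reference W1): Δ to W2 = (-30, 110, -2.2), Δ to W3 = (-100, 45, -2.9).
∂h/∂x = +0.02280, ∂h/∂y = -0.01378 (det = 9650).
h(35, 100) = 130.6 + (+0.02280)·(-85) + (-0.01378)·(85) = 130.6 -1.938 -1.172 = 127.491 m.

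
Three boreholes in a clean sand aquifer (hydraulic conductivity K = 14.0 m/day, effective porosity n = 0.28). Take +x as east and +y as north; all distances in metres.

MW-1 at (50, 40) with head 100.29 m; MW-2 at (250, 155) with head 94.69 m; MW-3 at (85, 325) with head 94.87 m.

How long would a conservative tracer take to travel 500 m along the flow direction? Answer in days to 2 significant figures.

Taking MW-1 as reference: MW-2−MW-1 = (200, 115, -5.60); MW-3−MW-1 = (35, 285, -5.42).
Determinant of the coordinate differences = 200·285 − 35·115 = 52975.
∂h/∂x = [(-5.60)·285 − (-5.42)·115] / 52975 = -0.01836
∂h/∂y = [200·(-5.42) − 35·(-5.60)] / 52975 = -0.01676
|∇h| = √(-0.01836² + -0.01676²) = 0.02486
Seepage velocity v = K·i/n = 14.0 × 0.02486 / 0.28 = 1.243 m/day.
t = 500 / 1.243 = 402.3 days.

400 days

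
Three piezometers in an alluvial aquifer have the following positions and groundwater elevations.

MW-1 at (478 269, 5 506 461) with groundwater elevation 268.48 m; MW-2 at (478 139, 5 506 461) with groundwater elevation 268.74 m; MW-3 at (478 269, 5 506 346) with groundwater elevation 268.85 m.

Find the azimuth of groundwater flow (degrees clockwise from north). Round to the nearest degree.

032°

∂h/∂x = (268.74 − 268.48) / (478139 − 478269) = -0.002000
∂h/∂y = (268.85 − 268.48) / (5506346 − 5506461) = -0.003217
Flow direction (−∇h) has components (+0.002000 E, +0.003217 N).
Azimuth = atan2(E, N) = atan2(+0.002000, +0.003217) = 31.9° ≈ 032°.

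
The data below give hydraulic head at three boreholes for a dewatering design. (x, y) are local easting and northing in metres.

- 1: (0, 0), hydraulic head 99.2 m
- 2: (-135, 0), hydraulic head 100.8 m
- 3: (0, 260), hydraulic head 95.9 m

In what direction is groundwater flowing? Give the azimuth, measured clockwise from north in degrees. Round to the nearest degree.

043°

∂h/∂x = (100.8 − 99.2) / (-135 − 0) = -0.01185
∂h/∂y = (95.9 − 99.2) / (260 − 0) = -0.01269
Flow direction (−∇h) has components (+0.01185 E, +0.01269 N).
Azimuth = atan2(E, N) = atan2(+0.01185, +0.01269) = 43.0° ≈ 043°.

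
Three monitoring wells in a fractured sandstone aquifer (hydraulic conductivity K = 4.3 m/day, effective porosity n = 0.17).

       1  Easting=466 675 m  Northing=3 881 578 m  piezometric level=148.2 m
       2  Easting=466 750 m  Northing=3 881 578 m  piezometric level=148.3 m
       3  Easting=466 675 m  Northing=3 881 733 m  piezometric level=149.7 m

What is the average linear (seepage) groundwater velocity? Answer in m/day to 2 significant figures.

0.25 m/day

∂h/∂x = (148.3 − 148.2) / (466750 − 466675) = +0.001333
∂h/∂y = (149.7 − 148.2) / (3881733 − 3881578) = +0.009677
|∇h| = √(0.001333² + 0.009677²) = 0.009768
Seepage velocity v = K·i/n = 4.3 × 0.009768 / 0.17 = 0.2471 m/day.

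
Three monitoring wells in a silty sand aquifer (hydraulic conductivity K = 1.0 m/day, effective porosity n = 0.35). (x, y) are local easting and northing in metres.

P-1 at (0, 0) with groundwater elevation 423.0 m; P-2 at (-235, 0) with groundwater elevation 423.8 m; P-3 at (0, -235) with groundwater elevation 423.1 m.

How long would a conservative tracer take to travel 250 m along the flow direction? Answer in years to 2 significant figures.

∂h/∂x = (423.8 − 423.0) / (-235 − 0) = -0.003404
∂h/∂y = (423.1 − 423.0) / (-235 − 0) = -0.0004255
|∇h| = √(-0.003404² + -0.0004255²) = 0.00343
Seepage velocity v = K·i/n = 1.0 × 0.00343 / 0.35 = 0.0098 m/day.
t = 250 / 0.0098 = 2.551e+04 days = 69.8 years.

70 years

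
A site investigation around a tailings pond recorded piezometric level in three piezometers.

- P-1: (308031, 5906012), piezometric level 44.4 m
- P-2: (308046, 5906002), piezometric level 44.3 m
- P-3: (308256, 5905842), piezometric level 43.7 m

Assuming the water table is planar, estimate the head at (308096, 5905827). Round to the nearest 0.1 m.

49.6 m

With h = a·x + b·y + c and P-1 as origin, the differences give:
  15·a + (-10)·b = -0.1
  225·a + (-170)·b = -0.7
Eliminate b (×(-170) and ×(-10), subtract): -300·a = 10.00 → a = ∂h/∂x = -0.03333
Back-substitute: b = ∂h/∂y = -0.04000.
h(308096, 5905827) = 44.4 + (-0.03333)·(65) + (-0.04000)·(-185) = 44.4 -2.167 +7.400 = 49.633 m.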